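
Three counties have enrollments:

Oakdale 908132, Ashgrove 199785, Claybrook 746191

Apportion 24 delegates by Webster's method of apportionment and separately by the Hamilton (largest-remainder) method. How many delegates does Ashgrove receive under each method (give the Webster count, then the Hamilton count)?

3 and 2

Webster: Oakdale 12, Ashgrove 3, Claybrook 9.
Hamilton: Oakdale 12, Ashgrove 2, Claybrook 10.
Ashgrove gets 3 under Webster and 2 under Hamilton.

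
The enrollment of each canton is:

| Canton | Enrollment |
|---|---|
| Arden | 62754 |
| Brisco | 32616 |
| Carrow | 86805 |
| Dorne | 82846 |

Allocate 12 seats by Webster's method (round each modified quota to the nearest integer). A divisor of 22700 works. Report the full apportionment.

Arden=3, Brisco=1, Carrow=4, Dorne=4

With modified divisor 22700: modified quotas Arden 2.764, Brisco 1.437, Carrow 3.824, Dorne 3.650.
Rounding to the nearest integer: Arden 3, Brisco 1, Carrow 4, Dorne 4 (total 12).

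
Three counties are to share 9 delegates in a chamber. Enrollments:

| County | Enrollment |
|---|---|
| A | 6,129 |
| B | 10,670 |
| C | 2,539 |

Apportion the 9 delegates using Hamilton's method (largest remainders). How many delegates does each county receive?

Total 19338; standard divisor 19338/9 ≈ 2148.667.
Standard quotas: A 2.8525, B 4.9659, C 1.1817.
Lower quotas: A 2, B 4, C 1 (sum 7, leaving 2 seats).
Remainders in descending order: B 0.9659, A 0.8525, C 0.1817.
Largest remainders: B, A receive the extra seats.

A: 3; B: 5; C: 1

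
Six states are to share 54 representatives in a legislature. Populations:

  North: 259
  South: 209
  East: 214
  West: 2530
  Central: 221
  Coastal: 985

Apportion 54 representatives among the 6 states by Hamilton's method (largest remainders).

Total 4418; standard divisor 4418/54 ≈ 81.815.
Standard quotas: North 3.166, South 2.555, East 2.616, West 30.923, Central 2.701, Coastal 12.039.
Lower quotas: North 3, South 2, East 2, West 30, Central 2, Coastal 12 (sum 51, leaving 3 seats).
Remainders in descending order: West 0.923, Central 0.701, East 0.616, South 0.555, North 0.166, Coastal 0.039.
The surplus seats go to West, Central, East.

North=3, South=2, East=3, West=31, Central=3, Coastal=12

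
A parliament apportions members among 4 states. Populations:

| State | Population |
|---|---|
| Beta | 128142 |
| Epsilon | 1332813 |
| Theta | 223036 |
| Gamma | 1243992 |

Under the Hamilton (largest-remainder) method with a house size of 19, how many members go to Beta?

Standard divisor: 2927983 ÷ 19 ≈ 154104.368.
Standard quotas: Beta 0.8315, Epsilon 8.6488, Theta 1.4473, Gamma 8.0724.
Lower quotas: Beta 0, Epsilon 8, Theta 1, Gamma 8 (sum 17, leaving 2 seats).
Remainders in descending order: Beta 0.8315, Epsilon 0.6488, Theta 0.4473, Gamma 0.0724.
Largest remainders: Beta, Epsilon receive the extra seats.
Beta receives 1.

1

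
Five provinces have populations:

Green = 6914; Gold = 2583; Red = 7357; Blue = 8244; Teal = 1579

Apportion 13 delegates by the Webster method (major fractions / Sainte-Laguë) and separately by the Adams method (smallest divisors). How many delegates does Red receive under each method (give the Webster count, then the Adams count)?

Webster: Green 3, Gold 1, Red 4, Blue 4, Teal 1.
Adams: Green 3, Gold 2, Red 3, Blue 4, Teal 1.
Red gets 4 under Webster and 3 under Adams.

4 and 3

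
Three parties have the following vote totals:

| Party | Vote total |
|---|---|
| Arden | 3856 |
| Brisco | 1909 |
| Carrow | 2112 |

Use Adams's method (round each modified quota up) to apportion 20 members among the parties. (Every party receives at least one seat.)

Arden=10, Brisco=5, Carrow=5

Standard divisor 7877/20 ≈ 393.85; standard quotas: Arden 9.791, Brisco 4.847, Carrow 5.362.
Rounding up gives 10, 5, 6 = 21 seats, so the divisor must be adjusted.
With modified divisor 425: modified quotas Arden 9.073, Brisco 4.492, Carrow 4.969.
Rounding up: Arden 10, Brisco 5, Carrow 5 (total 20).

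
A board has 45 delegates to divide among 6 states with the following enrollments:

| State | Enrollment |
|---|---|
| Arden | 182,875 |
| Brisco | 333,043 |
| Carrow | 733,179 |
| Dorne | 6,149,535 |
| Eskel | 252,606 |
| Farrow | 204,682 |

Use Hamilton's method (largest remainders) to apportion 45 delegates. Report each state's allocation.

Arden=1; Brisco=2; Carrow=4; Dorne=35; Eskel=2; Farrow=1

Total 7855920; standard divisor 7855920/45 = 174576.
Standard quotas: Arden 1.0475, Brisco 1.9077, Carrow 4.1998, Dorne 35.2255, Eskel 1.4470, Farrow 1.1725.
Lower quotas: Arden 1, Brisco 1, Carrow 4, Dorne 35, Eskel 1, Farrow 1 (sum 43, leaving 2 seats).
Remainders in descending order: Brisco 0.9077, Eskel 0.4470, Dorne 0.2255, Carrow 0.1998, Farrow 0.1725, Arden 0.0475.
Largest remainders: Brisco, Eskel receive the extra seats.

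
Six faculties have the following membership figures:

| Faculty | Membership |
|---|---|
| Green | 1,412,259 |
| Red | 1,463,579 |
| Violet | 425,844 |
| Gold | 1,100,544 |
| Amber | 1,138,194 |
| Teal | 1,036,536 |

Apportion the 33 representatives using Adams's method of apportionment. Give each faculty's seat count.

Standard divisor 6576956/33 ≈ 199301.697; standard quotas: Green 7.086, Red 7.344, Violet 2.137, Gold 5.522, Amber 5.711, Teal 5.201.
Rounding up gives 8, 8, 3, 6, 6, 6 = 37 seats, so the divisor must be adjusted.
With modified divisor 216500: modified quotas Green 6.523, Red 6.760, Violet 1.967, Gold 5.083, Amber 5.257, Teal 4.788.
Rounding up: Green 7, Red 7, Violet 2, Gold 6, Amber 6, Teal 5 (total 33).

Green 7, Red 7, Violet 2, Gold 6, Amber 6, Teal 5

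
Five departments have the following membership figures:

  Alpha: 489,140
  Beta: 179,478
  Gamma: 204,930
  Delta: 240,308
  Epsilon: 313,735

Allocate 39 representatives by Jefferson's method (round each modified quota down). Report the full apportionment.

Standard divisor 1427591/39 ≈ 36604.897; standard quotas: Alpha 13.363, Beta 4.903, Gamma 5.598, Delta 6.565, Epsilon 8.571.
Rounding down gives 13, 4, 5, 6, 8 = 36 seats, so the divisor must be adjusted.
With modified divisor 34600: modified quotas Alpha 14.137, Beta 5.187, Gamma 5.923, Delta 6.945, Epsilon 9.067.
Rounding down: Alpha 14, Beta 5, Gamma 5, Delta 6, Epsilon 9 (total 39).

Alpha: 14; Beta: 5; Gamma: 5; Delta: 6; Epsilon: 9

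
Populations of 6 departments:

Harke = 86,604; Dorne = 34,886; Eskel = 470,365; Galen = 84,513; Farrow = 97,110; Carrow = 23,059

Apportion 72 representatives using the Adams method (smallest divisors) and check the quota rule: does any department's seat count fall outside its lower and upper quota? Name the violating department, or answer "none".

Standard quotas: Harke 7.828, Dorne 3.153, Eskel 42.517, Galen 7.639, Farrow 8.778, Carrow 2.084.
Adams allocation: Harke 8, Dorne 4, Eskel 41, Galen 8, Farrow 9, Carrow 2.
Eskel has quota 42.517 (lower 42, upper 43) but receives 41 — outside the quota interval.

Eskel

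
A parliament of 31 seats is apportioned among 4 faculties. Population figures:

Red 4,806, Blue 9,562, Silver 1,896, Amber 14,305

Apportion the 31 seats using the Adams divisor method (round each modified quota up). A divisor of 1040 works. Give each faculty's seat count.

With modified divisor 1040: modified quotas Red 4.621, Blue 9.194, Silver 1.823, Amber 13.755.
Rounding up: Red 5, Blue 10, Silver 2, Amber 14 (total 31).

Red 5, Blue 10, Silver 2, Amber 14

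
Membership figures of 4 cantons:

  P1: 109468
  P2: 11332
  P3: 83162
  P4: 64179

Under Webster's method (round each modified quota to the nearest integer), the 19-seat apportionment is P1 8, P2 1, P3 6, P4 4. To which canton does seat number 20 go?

P4

Priority for the next seat is population ÷ (current seats + 0.5).
Priorities: P1 12878.588, P2 7554.667, P3 12794.154, P4 14262.000.
Highest priority: P4.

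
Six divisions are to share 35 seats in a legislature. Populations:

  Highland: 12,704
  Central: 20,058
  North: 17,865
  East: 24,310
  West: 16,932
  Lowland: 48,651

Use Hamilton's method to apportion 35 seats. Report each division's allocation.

The standard divisor is 140520/35 ≈ 4014.857.
Standard quotas: Highland 3.1642, Central 4.9959, North 4.4497, East 6.0550, West 4.2173, Lowland 12.1177.
Lower quotas: Highland 3, Central 4, North 4, East 6, West 4, Lowland 12 (sum 33, leaving 2 seats).
Remainders in descending order: Central 0.9959, North 0.4497, West 0.2173, Highland 0.1642, Lowland 0.1177, East 0.0550.
The surplus seats go to Central, North.

Highland 3, Central 5, North 5, East 6, West 4, Lowland 12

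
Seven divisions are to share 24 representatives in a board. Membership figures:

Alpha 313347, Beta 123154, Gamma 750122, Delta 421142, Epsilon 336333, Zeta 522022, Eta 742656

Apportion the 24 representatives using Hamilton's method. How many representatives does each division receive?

Alpha: 2, Beta: 1, Gamma: 6, Delta: 3, Epsilon: 2, Zeta: 4, Eta: 6

Standard divisor: 3208776 ÷ 24 = 133699.
Standard quotas: Alpha 2.3437, Beta 0.9211, Gamma 5.6105, Delta 3.1499, Epsilon 2.5156, Zeta 3.9045, Eta 5.5547.
Lower quotas: Alpha 2, Beta 0, Gamma 5, Delta 3, Epsilon 2, Zeta 3, Eta 5 (sum 20, leaving 4 seats).
Remainders in descending order: Beta 0.9211, Zeta 0.9045, Gamma 0.6105, Eta 0.5547, Epsilon 0.5156, Alpha 0.3437, Delta 0.1499.
The surplus seats go to Beta, Zeta, Gamma, Eta.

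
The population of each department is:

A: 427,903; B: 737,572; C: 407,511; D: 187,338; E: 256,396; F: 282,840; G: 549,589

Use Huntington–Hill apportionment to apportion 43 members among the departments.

With divisor 65398: modified quotas A 6.543, B 11.278, C 6.231, D 2.865, E 3.921, F 4.325, G 8.404.
Geometric-mean thresholds: A √(6·7)=6.481, B √(11·12)=11.489, C √(6·7)=6.481, D √(2·3)=2.449, E √(3·4)=3.464, F √(4·5)=4.472, G √(8·9)=8.485.
Each quota rounded against its threshold gives A 7, B 11, C 6, D 3, E 4, F 4, G 8 (total 43).

A: 7, B: 11, C: 6, D: 3, E: 4, F: 4, G: 8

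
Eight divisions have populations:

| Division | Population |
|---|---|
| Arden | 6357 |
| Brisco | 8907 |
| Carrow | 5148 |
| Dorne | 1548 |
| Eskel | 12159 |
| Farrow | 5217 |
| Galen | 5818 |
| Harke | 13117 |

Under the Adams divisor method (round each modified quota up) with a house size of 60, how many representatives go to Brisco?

9

Standard divisor 58271/60 ≈ 971.183; standard quotas: Arden 6.546, Brisco 9.171, Carrow 5.301, Dorne 1.594, Eskel 12.520, Farrow 5.372, Galen 5.991, Harke 13.506.
Rounding up gives 7, 10, 6, 2, 13, 6, 6, 14 = 64 seats, so the divisor must be adjusted.
With modified divisor 1036: modified quotas Arden 6.136, Brisco 8.597, Carrow 4.969, Dorne 1.494, Eskel 11.736, Farrow 5.036, Galen 5.616, Harke 12.661.
Rounding up: Arden 7, Brisco 9, Carrow 5, Dorne 2, Eskel 12, Farrow 6, Galen 6, Harke 13 (total 60).
Brisco receives 9.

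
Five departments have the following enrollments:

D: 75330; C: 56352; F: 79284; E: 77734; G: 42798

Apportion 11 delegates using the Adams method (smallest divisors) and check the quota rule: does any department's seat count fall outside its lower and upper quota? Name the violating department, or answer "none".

Standard quotas: D 2.500, C 1.870, F 2.631, E 2.579, G 1.420.
Adams allocation: D 2, C 2, F 3, E 2, G 2.
Every allocation lies between the lower and upper quota.

none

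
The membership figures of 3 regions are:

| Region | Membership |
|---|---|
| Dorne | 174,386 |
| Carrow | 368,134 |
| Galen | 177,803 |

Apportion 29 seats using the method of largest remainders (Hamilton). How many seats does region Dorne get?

7

The standard divisor is 720323/29 ≈ 24838.724.
Standard quotas: Dorne 7.0207, Carrow 14.8210, Galen 7.1583.
Lower quotas: Dorne 7, Carrow 14, Galen 7 (sum 28, leaving 1 seat).
Remainders in descending order: Carrow 0.8210, Galen 0.1583, Dorne 0.0207.
The surplus seat goes to Carrow.
Dorne receives 7.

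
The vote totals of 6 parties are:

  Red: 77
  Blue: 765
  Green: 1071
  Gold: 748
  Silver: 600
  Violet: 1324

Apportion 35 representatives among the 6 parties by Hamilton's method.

Total 4585; standard divisor 4585/35 = 131.
Standard quotas: Red 0.588, Blue 5.840, Green 8.176, Gold 5.710, Silver 4.580, Violet 10.107.
Lower quotas: Red 0, Blue 5, Green 8, Gold 5, Silver 4, Violet 10 (sum 32, leaving 3 seats).
Remainders in descending order: Blue 0.840, Gold 0.710, Red 0.588, Silver 0.580, Green 0.176, Violet 0.107.
Largest remainders: Blue, Gold, Red receive the extra seats.

Red: 1, Blue: 6, Green: 8, Gold: 6, Silver: 4, Violet: 10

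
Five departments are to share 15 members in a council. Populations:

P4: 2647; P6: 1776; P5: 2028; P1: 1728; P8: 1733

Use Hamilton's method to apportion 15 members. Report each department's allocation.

P4=4, P6=3, P5=3, P1=2, P8=3

The standard divisor is 9912/15 ≈ 660.8.
Standard quotas: P4 4.006, P6 2.688, P5 3.069, P1 2.615, P8 2.623.
Lower quotas: P4 4, P6 2, P5 3, P1 2, P8 2 (sum 13, leaving 2 seats).
Remainders in descending order: P6 0.688, P8 0.623, P1 0.615, P5 0.069, P4 0.006.
Largest remainders: P6, P8 receive the extra seats.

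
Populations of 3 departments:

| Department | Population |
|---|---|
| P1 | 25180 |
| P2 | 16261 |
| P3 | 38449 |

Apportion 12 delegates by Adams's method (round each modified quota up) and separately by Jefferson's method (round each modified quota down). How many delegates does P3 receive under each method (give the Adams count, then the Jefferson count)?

Adams: P1 4, P2 3, P3 5.
Jefferson: P1 4, P2 2, P3 6.
P3 gets 5 under Adams and 6 under Jefferson.

5 and 6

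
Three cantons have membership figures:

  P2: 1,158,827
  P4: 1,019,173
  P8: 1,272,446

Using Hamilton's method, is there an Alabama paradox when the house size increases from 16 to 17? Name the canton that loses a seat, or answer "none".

none

At 16 seats: P2 5, P4 5, P8 6.
At 17 seats: P2 6, P4 5, P8 6.
No canton's allocation decreased.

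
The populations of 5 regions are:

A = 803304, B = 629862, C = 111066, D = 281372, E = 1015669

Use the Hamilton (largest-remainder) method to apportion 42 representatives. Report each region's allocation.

A 12, B 9, C 2, D 4, E 15

Standard divisor: 2841273 ÷ 42 ≈ 67649.357.
Standard quotas: A 11.8745, B 9.3107, C 1.6418, D 4.1593, E 15.0137.
Lower quotas: A 11, B 9, C 1, D 4, E 15 (sum 40, leaving 2 seats).
Remainders in descending order: A 0.8745, C 0.6418, B 0.3107, D 0.1593, E 0.0137.
Largest remainders: A, C receive the extra seats.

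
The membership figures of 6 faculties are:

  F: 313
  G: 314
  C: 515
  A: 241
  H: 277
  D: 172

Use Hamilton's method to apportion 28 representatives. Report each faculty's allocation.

F: 5, G: 5, C: 8, A: 4, H: 4, D: 2

Total 1832; standard divisor 1832/28 ≈ 65.429.
Standard quotas: F 4.784, G 4.799, C 7.871, A 3.683, H 4.234, D 2.629.
Lower quotas: F 4, G 4, C 7, A 3, H 4, D 2 (sum 24, leaving 4 seats).
Remainders in descending order: C 0.871, G 0.799, F 0.784, A 0.683, D 0.629, H 0.234.
The surplus seats go to C, G, F, A.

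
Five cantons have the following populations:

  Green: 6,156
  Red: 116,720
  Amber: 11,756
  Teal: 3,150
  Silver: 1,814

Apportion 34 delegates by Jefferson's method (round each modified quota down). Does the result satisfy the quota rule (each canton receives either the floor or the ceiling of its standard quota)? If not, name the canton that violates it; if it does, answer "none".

Red

Standard quotas: Green 1.499, Red 28.428, Amber 2.863, Teal 0.767, Silver 0.442.
Jefferson allocation: Green 1, Red 30, Amber 3, Teal 0, Silver 0.
Red has quota 28.428 (lower 28, upper 29) but receives 30 — outside the quota interval.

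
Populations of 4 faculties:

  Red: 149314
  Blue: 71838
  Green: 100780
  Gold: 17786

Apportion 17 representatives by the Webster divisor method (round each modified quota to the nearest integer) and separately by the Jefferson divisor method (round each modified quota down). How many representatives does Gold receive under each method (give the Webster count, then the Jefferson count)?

1 and 0

Webster: Red 7, Blue 4, Green 5, Gold 1.
Jefferson: Red 8, Blue 4, Green 5, Gold 0.
Gold gets 1 under Webster and 0 under Jefferson.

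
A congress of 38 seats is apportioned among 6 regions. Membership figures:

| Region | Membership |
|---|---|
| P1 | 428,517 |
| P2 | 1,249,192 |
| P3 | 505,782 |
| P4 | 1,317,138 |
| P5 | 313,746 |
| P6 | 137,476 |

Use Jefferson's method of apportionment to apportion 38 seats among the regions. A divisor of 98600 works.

With modified divisor 98600: modified quotas P1 4.346, P2 12.669, P3 5.130, P4 13.358, P5 3.182, P6 1.394.
Rounding down: P1 4, P2 12, P3 5, P4 13, P5 3, P6 1 (total 38).

P1: 4; P2: 12; P3: 5; P4: 13; P5: 3; P6: 1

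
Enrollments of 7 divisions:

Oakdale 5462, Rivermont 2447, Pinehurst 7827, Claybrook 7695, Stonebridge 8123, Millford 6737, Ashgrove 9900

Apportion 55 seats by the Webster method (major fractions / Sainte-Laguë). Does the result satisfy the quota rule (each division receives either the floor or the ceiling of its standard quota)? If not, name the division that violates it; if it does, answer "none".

Standard quotas: Oakdale 6.234, Rivermont 2.793, Pinehurst 8.933, Claybrook 8.782, Stonebridge 9.271, Millford 7.689, Ashgrove 11.299.
Webster allocation: Oakdale 6, Rivermont 3, Pinehurst 9, Claybrook 9, Stonebridge 9, Millford 8, Ashgrove 11.
Every allocation lies between the lower and upper quota.

none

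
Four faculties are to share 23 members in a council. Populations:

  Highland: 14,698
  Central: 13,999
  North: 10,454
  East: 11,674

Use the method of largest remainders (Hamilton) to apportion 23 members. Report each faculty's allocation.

Total 50825; standard divisor 50825/23 ≈ 2209.783.
Standard quotas: Highland 6.6513, Central 6.3350, North 4.7308, East 5.2829.
Lower quotas: Highland 6, Central 6, North 4, East 5 (sum 21, leaving 2 seats).
Remainders in descending order: North 0.7308, Highland 0.6513, Central 0.3350, East 0.2829.
Largest remainders: North, Highland receive the extra seats.

Highland: 7, Central: 6, North: 5, East: 5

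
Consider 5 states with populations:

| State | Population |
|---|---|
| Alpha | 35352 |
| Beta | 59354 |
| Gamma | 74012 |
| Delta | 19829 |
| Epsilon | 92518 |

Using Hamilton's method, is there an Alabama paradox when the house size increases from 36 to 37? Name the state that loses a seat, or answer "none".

At 36 seats: Alpha 4, Beta 8, Gamma 9, Delta 3, Epsilon 12.
At 37 seats: Alpha 5, Beta 8, Gamma 10, Delta 2, Epsilon 12.
Delta drops from 3 to 2.

Delta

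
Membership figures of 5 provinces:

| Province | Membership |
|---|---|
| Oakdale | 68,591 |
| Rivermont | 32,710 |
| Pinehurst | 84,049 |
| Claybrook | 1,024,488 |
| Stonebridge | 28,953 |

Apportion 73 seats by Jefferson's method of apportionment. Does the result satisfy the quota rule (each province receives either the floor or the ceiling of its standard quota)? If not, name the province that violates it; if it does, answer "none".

Standard quotas: Oakdale 4.042, Rivermont 1.928, Pinehurst 4.953, Claybrook 60.371, Stonebridge 1.706.
Jefferson allocation: Oakdale 4, Rivermont 1, Pinehurst 5, Claybrook 62, Stonebridge 1.
Claybrook has quota 60.371 (lower 60, upper 61) but receives 62 — outside the quota interval.

Claybrook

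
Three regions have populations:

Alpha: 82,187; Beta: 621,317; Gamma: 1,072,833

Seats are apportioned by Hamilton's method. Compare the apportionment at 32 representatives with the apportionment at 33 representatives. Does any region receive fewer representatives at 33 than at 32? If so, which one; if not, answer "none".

At 32 seats: Alpha 2, Beta 11, Gamma 19.
At 33 seats: Alpha 1, Beta 12, Gamma 20.
Alpha drops from 2 to 1.

Alpha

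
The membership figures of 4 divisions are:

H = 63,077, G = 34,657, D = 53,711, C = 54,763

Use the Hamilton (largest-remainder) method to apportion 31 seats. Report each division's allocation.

H=10, G=5, D=8, C=8

Total 206208; standard divisor 206208/31 ≈ 6651.871.
Standard quotas: H 9.4826, G 5.2101, D 8.0746, C 8.2327.
Lower quotas: H 9, G 5, D 8, C 8 (sum 30, leaving 1 seat).
Remainders in descending order: H 0.4826, C 0.2327, G 0.2101, D 0.0746.
Largest remainder: H receives the extra seat.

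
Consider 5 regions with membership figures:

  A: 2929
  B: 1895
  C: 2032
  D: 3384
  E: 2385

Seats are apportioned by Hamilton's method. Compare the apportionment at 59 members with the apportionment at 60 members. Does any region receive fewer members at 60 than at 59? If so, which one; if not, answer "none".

none

At 59 seats: A 14, B 9, C 9, D 16, E 11.
At 60 seats: A 14, B 9, C 10, D 16, E 11.
No region's allocation decreased.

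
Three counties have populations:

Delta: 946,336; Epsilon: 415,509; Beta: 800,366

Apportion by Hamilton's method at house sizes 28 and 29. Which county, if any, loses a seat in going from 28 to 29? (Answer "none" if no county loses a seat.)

At 28 seats: Delta 12, Epsilon 6, Beta 10.
At 29 seats: Delta 13, Epsilon 5, Beta 11.
Epsilon drops from 6 to 5.

Epsilon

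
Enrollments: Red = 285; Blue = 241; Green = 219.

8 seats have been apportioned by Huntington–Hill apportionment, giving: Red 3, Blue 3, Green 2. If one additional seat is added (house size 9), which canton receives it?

Priority for the next seat is population ÷ (√(s·(s+1))).
Priorities: Red 82.272, Blue 69.571, Green 89.406.
Highest priority: Green.

Green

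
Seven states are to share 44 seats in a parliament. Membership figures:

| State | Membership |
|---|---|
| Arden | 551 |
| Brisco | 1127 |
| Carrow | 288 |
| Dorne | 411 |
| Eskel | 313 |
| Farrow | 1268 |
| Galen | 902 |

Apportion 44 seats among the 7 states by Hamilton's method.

Arden=5; Brisco=10; Carrow=3; Dorne=4; Eskel=3; Farrow=11; Galen=8

Total 4860; standard divisor 4860/44 ≈ 110.455.
Standard quotas: Arden 4.988, Brisco 10.203, Carrow 2.607, Dorne 3.721, Eskel 2.834, Farrow 11.480, Galen 8.166.
Lower quotas: Arden 4, Brisco 10, Carrow 2, Dorne 3, Eskel 2, Farrow 11, Galen 8 (sum 40, leaving 4 seats).
Remainders in descending order: Arden 0.988, Eskel 0.834, Dorne 0.721, Carrow 0.607, Farrow 0.480, Brisco 0.203, Galen 0.166.
Largest remainders: Arden, Eskel, Dorne, Carrow receive the extra seats.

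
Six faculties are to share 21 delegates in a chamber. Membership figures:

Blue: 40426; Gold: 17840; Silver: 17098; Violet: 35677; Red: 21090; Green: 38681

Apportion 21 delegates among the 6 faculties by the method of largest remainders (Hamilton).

Total 170812; standard divisor 170812/21 ≈ 8133.905.
Standard quotas: Blue 4.9701, Gold 2.1933, Silver 2.1021, Violet 4.3862, Red 2.5929, Green 4.7555.
Lower quotas: Blue 4, Gold 2, Silver 2, Violet 4, Red 2, Green 4 (sum 18, leaving 3 seats).
Remainders in descending order: Blue 0.9701, Green 0.7555, Red 0.5929, Violet 0.3862, Gold 0.1933, Silver 0.1021.
The surplus seats go to Blue, Green, Red.

Blue 5; Gold 2; Silver 2; Violet 4; Red 3; Green 5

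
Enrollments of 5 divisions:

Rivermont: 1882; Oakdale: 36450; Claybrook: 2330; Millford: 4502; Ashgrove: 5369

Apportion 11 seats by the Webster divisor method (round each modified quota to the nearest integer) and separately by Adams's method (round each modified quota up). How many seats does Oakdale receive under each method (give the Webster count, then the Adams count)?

Webster: Rivermont 0, Oakdale 8, Claybrook 1, Millford 1, Ashgrove 1.
Adams: Rivermont 1, Oakdale 7, Claybrook 1, Millford 1, Ashgrove 1.
Oakdale gets 8 under Webster and 7 under Adams.

8 and 7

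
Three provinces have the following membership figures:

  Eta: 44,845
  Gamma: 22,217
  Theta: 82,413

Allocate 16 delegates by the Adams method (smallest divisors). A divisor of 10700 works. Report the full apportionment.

Eta 5, Gamma 3, Theta 8

With modified divisor 10700: modified quotas Eta 4.191, Gamma 2.076, Theta 7.702.
Rounding up: Eta 5, Gamma 3, Theta 8 (total 16).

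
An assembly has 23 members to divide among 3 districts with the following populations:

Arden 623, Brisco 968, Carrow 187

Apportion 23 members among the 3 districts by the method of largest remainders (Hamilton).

Standard divisor: 1778 ÷ 23 ≈ 77.304.
Standard quotas: Arden 8.059, Brisco 12.522, Carrow 2.419.
Lower quotas: Arden 8, Brisco 12, Carrow 2 (sum 22, leaving 1 seat).
Remainders in descending order: Brisco 0.522, Carrow 0.419, Arden 0.059.
The surplus seat goes to Brisco.

Arden 8; Brisco 13; Carrow 2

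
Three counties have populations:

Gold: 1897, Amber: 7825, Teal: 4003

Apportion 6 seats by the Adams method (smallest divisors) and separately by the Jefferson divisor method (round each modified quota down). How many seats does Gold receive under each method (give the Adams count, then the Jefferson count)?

1 and 0

Adams: Gold 1, Amber 3, Teal 2.
Jefferson: Gold 0, Amber 4, Teal 2.
Gold gets 1 under Adams and 0 under Jefferson.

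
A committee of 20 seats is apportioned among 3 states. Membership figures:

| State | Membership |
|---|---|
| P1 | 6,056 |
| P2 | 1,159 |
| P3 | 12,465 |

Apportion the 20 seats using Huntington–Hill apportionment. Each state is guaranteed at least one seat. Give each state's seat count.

P1 6, P2 1, P3 13

With divisor 966: modified quotas P1 6.269, P2 1.200, P3 12.904.
Geometric-mean thresholds: P1 √(6·7)=6.481, P2 √(1·2)=1.414, P3 √(12·13)=12.490.
Each quota rounded against its threshold gives P1 6, P2 1, P3 13 (total 20).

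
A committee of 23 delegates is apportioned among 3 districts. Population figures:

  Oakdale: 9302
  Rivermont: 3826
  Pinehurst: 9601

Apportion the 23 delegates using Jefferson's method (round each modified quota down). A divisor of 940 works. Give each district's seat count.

Oakdale 9; Rivermont 4; Pinehurst 10

With modified divisor 940: modified quotas Oakdale 9.896, Rivermont 4.070, Pinehurst 10.214.
Rounding down: Oakdale 9, Rivermont 4, Pinehurst 10 (total 23).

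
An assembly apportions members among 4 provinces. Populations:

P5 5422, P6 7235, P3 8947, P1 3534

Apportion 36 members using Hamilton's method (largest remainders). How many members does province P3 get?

Total 25138; standard divisor 25138/36 ≈ 698.278.
Standard quotas: P5 7.7648, P6 10.3612, P3 12.8130, P1 5.0610.
Lower quotas: P5 7, P6 10, P3 12, P1 5 (sum 34, leaving 2 seats).
Remainders in descending order: P3 0.8130, P5 0.7648, P6 0.3612, P1 0.0610.
The surplus seats go to P3, P5.
P3 receives 13.

13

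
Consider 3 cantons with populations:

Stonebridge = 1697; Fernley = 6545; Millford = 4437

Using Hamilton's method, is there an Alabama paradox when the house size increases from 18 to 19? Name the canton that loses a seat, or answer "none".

Stonebridge

At 18 seats: Stonebridge 3, Fernley 9, Millford 6.
At 19 seats: Stonebridge 2, Fernley 10, Millford 7.
Stonebridge drops from 3 to 2.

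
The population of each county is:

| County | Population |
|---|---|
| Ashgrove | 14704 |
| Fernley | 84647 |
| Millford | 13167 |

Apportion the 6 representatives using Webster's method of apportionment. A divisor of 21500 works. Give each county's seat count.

With modified divisor 21500: modified quotas Ashgrove 0.684, Fernley 3.937, Millford 0.612.
Rounding to the nearest integer: Ashgrove 1, Fernley 4, Millford 1 (total 6).

Ashgrove 1; Fernley 4; Millford 1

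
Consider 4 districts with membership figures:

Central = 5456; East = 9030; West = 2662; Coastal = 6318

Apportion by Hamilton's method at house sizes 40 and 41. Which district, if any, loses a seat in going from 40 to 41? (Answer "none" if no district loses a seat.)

At 40 seats: Central 9, East 15, West 5, Coastal 11.
At 41 seats: Central 9, East 16, West 5, Coastal 11.
No district's allocation decreased.

none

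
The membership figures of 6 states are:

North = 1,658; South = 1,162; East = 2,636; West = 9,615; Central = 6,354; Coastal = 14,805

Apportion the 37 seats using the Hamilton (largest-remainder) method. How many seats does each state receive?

The standard divisor is 36230/37 ≈ 979.189.
Standard quotas: North 1.6932, South 1.1867, East 2.6920, West 9.8193, Central 6.4890, Coastal 15.1197.
Lower quotas: North 1, South 1, East 2, West 9, Central 6, Coastal 15 (sum 34, leaving 3 seats).
Remainders in descending order: West 0.8193, North 0.6932, East 0.6920, Central 0.4890, South 0.1867, Coastal 0.1197.
Largest remainders: West, North, East receive the extra seats.

North: 2; South: 1; East: 3; West: 10; Central: 6; Coastal: 15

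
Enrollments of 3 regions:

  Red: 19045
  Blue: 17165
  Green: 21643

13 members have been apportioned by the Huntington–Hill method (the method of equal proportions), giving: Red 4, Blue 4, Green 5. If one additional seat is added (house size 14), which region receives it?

Red

Priority for the next seat is population ÷ (√(s·(s+1))).
Priorities: Red 4258.591, Blue 3838.211, Green 3951.453.
Highest priority: Red.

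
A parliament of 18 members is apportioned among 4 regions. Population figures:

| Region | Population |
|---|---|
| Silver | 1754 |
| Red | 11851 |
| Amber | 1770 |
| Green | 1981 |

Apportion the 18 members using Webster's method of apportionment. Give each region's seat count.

Standard divisor 17356/18 ≈ 964.222; standard quotas: Silver 1.819, Red 12.291, Amber 1.836, Green 2.055.
Rounding to the nearest integer gives Silver 2, Red 12, Amber 2, Green 2 — total 18, matching the house size, so no adjustment is needed.

Silver 2; Red 12; Amber 2; Green 2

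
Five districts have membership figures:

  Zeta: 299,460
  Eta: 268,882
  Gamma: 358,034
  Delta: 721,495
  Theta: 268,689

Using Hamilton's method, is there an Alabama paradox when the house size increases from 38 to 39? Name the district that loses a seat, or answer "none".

none

At 38 seats: Zeta 6, Eta 6, Gamma 7, Delta 14, Theta 5.
At 39 seats: Zeta 6, Eta 6, Gamma 7, Delta 15, Theta 5.
No district's allocation decreased.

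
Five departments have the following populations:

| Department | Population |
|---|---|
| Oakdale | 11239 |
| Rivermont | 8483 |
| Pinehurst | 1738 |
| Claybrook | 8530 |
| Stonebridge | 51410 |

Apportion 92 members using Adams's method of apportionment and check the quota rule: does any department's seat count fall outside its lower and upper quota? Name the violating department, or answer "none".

Standard quotas: Oakdale 12.703, Rivermont 9.588, Pinehurst 1.964, Claybrook 9.641, Stonebridge 58.105.
Adams allocation: Oakdale 13, Rivermont 10, Pinehurst 2, Claybrook 10, Stonebridge 57.
Stonebridge has quota 58.105 (lower 58, upper 59) but receives 57 — outside the quota interval.

Stonebridge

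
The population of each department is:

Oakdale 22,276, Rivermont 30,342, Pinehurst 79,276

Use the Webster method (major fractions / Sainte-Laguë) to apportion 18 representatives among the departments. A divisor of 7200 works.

With modified divisor 7200: modified quotas Oakdale 3.094, Rivermont 4.214, Pinehurst 11.011.
Rounding to the nearest integer: Oakdale 3, Rivermont 4, Pinehurst 11 (total 18).

Oakdale 3, Rivermont 4, Pinehurst 11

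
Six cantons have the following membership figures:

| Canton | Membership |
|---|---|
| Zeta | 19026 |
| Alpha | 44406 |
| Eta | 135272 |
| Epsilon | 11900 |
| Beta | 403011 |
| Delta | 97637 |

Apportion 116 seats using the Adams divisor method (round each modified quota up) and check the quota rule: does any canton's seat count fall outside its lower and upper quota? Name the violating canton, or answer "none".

Beta

Standard quotas: Zeta 3.103, Alpha 7.242, Eta 22.062, Epsilon 1.941, Beta 65.728, Delta 15.924.
Adams allocation: Zeta 4, Alpha 8, Eta 22, Epsilon 2, Beta 64, Delta 16.
Beta has quota 65.728 (lower 65, upper 66) but receives 64 — outside the quota interval.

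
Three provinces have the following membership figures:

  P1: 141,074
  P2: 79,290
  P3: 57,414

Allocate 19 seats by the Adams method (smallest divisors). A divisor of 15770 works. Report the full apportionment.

With modified divisor 15770: modified quotas P1 8.946, P2 5.028, P3 3.641.
Rounding up: P1 9, P2 6, P3 4 (total 19).

P1=9, P2=6, P3=4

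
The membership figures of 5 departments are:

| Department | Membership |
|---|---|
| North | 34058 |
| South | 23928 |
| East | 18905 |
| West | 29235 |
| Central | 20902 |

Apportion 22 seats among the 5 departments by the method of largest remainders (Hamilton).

North 6; South 4; East 3; West 5; Central 4

Standard divisor: 127028 ÷ 22 = 5774.
Standard quotas: North 5.8985, South 4.1441, East 3.2742, West 5.0632, Central 3.6200.
Lower quotas: North 5, South 4, East 3, West 5, Central 3 (sum 20, leaving 2 seats).
Remainders in descending order: North 0.8985, Central 0.6200, East 0.2742, South 0.1441, West 0.0632.
Largest remainders: North, Central receive the extra seats.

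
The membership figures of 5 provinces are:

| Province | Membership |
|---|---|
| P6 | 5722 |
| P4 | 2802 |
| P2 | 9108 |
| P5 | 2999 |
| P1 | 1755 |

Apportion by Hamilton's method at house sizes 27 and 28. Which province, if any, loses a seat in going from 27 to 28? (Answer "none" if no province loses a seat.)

none

At 27 seats: P6 7, P4 3, P2 11, P5 4, P1 2.
At 28 seats: P6 7, P4 4, P2 11, P5 4, P1 2.
No province's allocation decreased.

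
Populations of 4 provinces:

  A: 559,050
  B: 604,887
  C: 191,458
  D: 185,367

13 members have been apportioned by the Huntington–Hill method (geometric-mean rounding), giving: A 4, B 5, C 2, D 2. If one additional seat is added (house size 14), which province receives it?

A

Priority for the next seat is population ÷ (√(s·(s+1))).
Priorities: A 125007.380, B 110436.752, C 78162.401, D 75675.761.
Highest priority: A.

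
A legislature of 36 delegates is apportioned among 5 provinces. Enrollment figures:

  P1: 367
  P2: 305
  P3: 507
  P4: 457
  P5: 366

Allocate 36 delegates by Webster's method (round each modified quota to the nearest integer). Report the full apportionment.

Standard divisor 2002/36 ≈ 55.611; standard quotas: P1 6.599, P2 5.485, P3 9.117, P4 8.218, P5 6.581.
Rounding to the nearest integer gives P1 7, P2 5, P3 9, P4 8, P5 7 — total 36, matching the house size, so no adjustment is needed.

P1 7, P2 5, P3 9, P4 8, P5 7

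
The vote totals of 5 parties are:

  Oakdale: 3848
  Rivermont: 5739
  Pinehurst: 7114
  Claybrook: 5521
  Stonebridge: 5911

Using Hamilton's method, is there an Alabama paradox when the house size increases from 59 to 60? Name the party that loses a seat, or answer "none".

none

At 59 seats: Oakdale 8, Rivermont 12, Pinehurst 15, Claybrook 12, Stonebridge 12.
At 60 seats: Oakdale 8, Rivermont 12, Pinehurst 15, Claybrook 12, Stonebridge 13.
No party's allocation decreased.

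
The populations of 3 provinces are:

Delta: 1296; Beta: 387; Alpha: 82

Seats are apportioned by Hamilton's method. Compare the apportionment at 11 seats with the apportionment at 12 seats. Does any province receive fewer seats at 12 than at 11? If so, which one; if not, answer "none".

Alpha

At 11 seats: Delta 8, Beta 2, Alpha 1.
At 12 seats: Delta 9, Beta 3, Alpha 0.
Alpha drops from 1 to 0.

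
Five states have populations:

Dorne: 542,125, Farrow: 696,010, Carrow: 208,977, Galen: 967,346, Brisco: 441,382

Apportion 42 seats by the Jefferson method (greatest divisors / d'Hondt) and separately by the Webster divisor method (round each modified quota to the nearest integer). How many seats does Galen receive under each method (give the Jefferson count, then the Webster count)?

15 and 14

Jefferson: Dorne 8, Farrow 10, Carrow 3, Galen 15, Brisco 6.
Webster: Dorne 8, Farrow 10, Carrow 3, Galen 14, Brisco 7.
Galen gets 15 under Jefferson and 14 under Webster.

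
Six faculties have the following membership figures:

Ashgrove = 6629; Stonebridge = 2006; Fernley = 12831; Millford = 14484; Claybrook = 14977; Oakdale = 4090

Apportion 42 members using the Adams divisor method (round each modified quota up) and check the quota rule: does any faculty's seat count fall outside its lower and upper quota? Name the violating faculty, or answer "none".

none

Standard quotas: Ashgrove 5.061, Stonebridge 1.531, Fernley 9.795, Millford 11.057, Claybrook 11.433, Oakdale 3.122.
Adams allocation: Ashgrove 5, Stonebridge 2, Fernley 10, Millford 11, Claybrook 11, Oakdale 3.
Every allocation lies between the lower and upper quota.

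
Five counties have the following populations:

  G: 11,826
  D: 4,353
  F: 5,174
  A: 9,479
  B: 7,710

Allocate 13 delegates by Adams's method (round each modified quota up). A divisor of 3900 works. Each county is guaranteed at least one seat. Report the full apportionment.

With modified divisor 3900: modified quotas G 3.032, D 1.116, F 1.327, A 2.431, B 1.977.
Rounding up: G 4, D 2, F 2, A 3, B 2 (total 13).

G=4; D=2; F=2; A=3; B=2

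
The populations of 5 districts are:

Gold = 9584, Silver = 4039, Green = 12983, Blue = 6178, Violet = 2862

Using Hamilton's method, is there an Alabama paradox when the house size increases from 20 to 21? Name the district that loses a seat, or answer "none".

Blue

At 20 seats: Gold 5, Silver 2, Green 7, Blue 4, Violet 2.
At 21 seats: Gold 6, Silver 2, Green 8, Blue 3, Violet 2.
Blue drops from 4 to 3.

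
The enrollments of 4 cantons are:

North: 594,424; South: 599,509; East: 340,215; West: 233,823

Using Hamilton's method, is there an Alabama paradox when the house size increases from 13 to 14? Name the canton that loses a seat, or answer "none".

At 13 seats: North 4, South 4, East 3, West 2.
At 14 seats: North 5, South 5, East 2, West 2.
East drops from 3 to 2.

East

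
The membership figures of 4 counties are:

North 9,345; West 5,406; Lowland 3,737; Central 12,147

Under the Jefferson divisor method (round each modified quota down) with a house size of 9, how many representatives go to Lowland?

Standard divisor 30635/9 ≈ 3403.889; standard quotas: North 2.745, West 1.588, Lowland 1.098, Central 3.569.
Rounding down gives 2, 1, 1, 3 = 7 seats, so the divisor must be adjusted.
With modified divisor 2900: modified quotas North 3.222, West 1.864, Lowland 1.289, Central 4.189.
Rounding down: North 3, West 1, Lowland 1, Central 4 (total 9).
Lowland receives 1.

1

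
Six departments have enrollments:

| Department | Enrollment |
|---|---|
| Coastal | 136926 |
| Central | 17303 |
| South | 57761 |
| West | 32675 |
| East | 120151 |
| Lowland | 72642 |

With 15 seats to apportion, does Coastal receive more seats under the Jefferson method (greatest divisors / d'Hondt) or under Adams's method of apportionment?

Jefferson

Jefferson: Coastal 5, Central 0, South 2, West 1, East 4, Lowland 3.
Adams: Coastal 4, Central 1, South 2, West 1, East 4, Lowland 3.
Coastal gets 5 under Jefferson and 4 under Adams.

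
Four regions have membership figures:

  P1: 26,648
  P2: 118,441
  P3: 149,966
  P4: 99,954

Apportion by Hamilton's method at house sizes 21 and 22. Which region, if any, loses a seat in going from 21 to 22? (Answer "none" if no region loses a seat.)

At 21 seats: P1 2, P2 6, P3 8, P4 5.
At 22 seats: P1 1, P2 7, P3 8, P4 6.
P1 drops from 2 to 1.

P1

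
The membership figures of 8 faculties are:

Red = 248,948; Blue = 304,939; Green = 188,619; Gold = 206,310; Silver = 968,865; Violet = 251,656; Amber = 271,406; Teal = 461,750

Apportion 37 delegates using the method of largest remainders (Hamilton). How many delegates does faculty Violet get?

Total 2902493; standard divisor 2902493/37 ≈ 78445.757.
Standard quotas: Red 3.1735, Blue 3.8873, Green 2.4045, Gold 2.6300, Silver 12.3508, Violet 3.2080, Amber 3.4598, Teal 5.8862.
Lower quotas: Red 3, Blue 3, Green 2, Gold 2, Silver 12, Violet 3, Amber 3, Teal 5 (sum 33, leaving 4 seats).
Remainders in descending order: Blue 0.8873, Teal 0.8862, Gold 0.6300, Amber 0.4598, Green 0.4045, Silver 0.3508, Violet 0.2080, Red 0.1735.
The surplus seats go to Blue, Teal, Gold, Amber.
Violet receives 3.

3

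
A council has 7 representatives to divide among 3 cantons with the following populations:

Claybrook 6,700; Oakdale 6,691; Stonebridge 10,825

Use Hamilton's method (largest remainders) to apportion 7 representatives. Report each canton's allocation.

The standard divisor is 24216/7 ≈ 3459.429.
Standard quotas: Claybrook 1.9367, Oakdale 1.9341, Stonebridge 3.1291.
Lower quotas: Claybrook 1, Oakdale 1, Stonebridge 3 (sum 5, leaving 2 seats).
Remainders in descending order: Claybrook 0.9367, Oakdale 0.9341, Stonebridge 0.1291.
Largest remainders: Claybrook, Oakdale receive the extra seats.

Claybrook=2, Oakdale=2, Stonebridge=3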